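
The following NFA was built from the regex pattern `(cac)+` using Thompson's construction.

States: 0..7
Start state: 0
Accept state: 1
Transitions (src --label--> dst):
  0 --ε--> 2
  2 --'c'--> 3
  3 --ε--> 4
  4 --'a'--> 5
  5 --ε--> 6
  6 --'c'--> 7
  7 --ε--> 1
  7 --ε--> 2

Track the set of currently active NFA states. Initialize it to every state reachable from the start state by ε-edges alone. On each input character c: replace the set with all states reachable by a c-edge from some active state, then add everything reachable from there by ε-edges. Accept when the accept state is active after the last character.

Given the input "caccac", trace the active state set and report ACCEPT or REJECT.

Answer: ACCEPT

Steps:
start: ε-closure({0}) = {0,2}
'c' @ 1: {3,4}
'a' @ 2: {5,6}
'c' @ 3: {1,2,7}  [accepting]
'c' @ 4: {3,4}
'a' @ 5: {5,6}
'c' @ 6: {1,2,7}  [accepting]
after full input: {1,2,7}  (accept=1 in)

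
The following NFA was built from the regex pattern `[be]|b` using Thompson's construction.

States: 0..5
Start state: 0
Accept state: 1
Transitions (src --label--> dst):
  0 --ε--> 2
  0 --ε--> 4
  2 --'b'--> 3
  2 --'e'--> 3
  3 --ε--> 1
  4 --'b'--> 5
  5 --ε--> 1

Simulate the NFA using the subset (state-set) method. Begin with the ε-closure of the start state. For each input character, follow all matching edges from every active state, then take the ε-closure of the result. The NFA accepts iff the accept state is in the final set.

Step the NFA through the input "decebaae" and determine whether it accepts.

Answer: REJECT

Trace:
S₀ = ε-closure({0}) = {0,2,4}
'd' @ 1: {}  — state set empty
rest 'ecebaae' ignored (set empty)
end set {} — state 1 not in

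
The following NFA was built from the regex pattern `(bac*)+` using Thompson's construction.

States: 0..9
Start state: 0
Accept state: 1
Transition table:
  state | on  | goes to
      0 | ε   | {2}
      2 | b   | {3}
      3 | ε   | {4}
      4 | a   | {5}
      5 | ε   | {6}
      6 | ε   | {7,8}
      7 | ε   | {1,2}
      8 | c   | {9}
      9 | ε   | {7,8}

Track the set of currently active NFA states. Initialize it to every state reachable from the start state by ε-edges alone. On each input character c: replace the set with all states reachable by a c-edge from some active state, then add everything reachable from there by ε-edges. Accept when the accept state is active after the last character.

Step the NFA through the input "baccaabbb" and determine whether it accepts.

initial (ε-close {0}): {0,2}
'b' @ 1: {3,4}
'a' @ 2: {1,2,5,6,7,8}  (accept∈set)
'c' @ 3: {1,2,7,8,9}  (accept∈set)
'c' @ 4: {1,2,7,8,9}  (accept∈set)
'a' @ 5: {}  — state set empty
rest 'abbb' ignored (set empty)
end set {} — state 1 not in

Answer: REJECT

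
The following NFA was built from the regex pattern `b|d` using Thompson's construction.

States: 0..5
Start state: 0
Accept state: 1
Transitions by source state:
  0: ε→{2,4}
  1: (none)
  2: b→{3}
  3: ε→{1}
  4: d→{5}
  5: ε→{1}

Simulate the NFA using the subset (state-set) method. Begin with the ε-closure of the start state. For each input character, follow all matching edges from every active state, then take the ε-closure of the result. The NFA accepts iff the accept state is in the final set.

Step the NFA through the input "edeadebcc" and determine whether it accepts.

start: ε-closure({0}) = {0,2,4}
'e' @ 1: {}  — dead — no transitions
rest 'deadebcc' ignored (set empty)
final: {}; accept 1 not in set

Answer: REJECT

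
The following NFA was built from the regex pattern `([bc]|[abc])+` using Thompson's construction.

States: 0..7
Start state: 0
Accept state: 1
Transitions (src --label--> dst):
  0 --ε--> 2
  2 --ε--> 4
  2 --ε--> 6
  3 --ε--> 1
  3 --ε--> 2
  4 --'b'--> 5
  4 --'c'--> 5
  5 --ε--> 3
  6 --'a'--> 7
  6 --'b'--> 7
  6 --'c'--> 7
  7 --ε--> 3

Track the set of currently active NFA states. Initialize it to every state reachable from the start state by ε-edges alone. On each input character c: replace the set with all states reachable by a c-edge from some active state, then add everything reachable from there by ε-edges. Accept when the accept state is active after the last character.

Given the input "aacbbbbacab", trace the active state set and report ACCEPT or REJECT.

initial (ε-close {0}): {0,2,4,6}
'a' @ 1: {1,2,3,4,6,7}  ✓accept
'a' @ 2: {1,2,3,4,6,7}  ✓accept
'c' @ 3: {1,2,3,4,5,6,7}  ✓accept
'b' @ 4: {1,2,3,4,5,6,7}  ✓accept
'b' @ 5: {1,2,3,4,5,6,7}  ✓accept
'b' @ 6: {1,2,3,4,5,6,7}  ✓accept
'b' @ 7: {1,2,3,4,5,6,7}  ✓accept
'a' @ 8: {1,2,3,4,6,7}  ✓accept
'c' @ 9: {1,2,3,4,5,6,7}  ✓accept
'a' @ 10: {1,2,3,4,6,7}  ✓accept
'b' @ 11: {1,2,3,4,5,6,7}  ✓accept
after full input: {1,2,3,4,5,6,7}  (accept=1 in)

Answer: ACCEPT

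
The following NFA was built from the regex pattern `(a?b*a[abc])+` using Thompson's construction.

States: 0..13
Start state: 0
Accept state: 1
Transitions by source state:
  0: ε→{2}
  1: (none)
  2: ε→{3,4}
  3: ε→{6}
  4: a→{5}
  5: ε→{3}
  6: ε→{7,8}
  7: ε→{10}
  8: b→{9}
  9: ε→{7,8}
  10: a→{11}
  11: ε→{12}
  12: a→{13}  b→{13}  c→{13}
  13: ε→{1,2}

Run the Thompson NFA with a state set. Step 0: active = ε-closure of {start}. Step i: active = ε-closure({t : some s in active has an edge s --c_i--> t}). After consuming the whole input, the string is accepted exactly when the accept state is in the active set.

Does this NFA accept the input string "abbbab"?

initial (ε-close {0}): {0,2,3,4,6,7,8,10}
'a' @ 1: {3,5,6,7,8,10,11,12}
'b' @ 2: {1,2,3,4,6,7,8,9,10,13}  [accepting]
'b' @ 3: {7,8,9,10}
'b' @ 4: {7,8,9,10}
'a' @ 5: {11,12}
'b' @ 6: {1,2,3,4,6,7,8,10,13}  [accepting]
final: {1,2,3,4,6,7,8,10,13}; accept 1 in set

Answer: ACCEPT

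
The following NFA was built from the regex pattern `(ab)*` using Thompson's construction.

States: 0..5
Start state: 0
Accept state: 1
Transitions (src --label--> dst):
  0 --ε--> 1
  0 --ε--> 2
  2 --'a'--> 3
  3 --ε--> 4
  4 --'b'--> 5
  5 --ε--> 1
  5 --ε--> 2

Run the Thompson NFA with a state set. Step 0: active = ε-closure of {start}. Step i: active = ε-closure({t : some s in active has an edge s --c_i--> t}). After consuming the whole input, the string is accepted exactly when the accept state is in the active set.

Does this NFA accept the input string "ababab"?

start: ε-closure({0}) = {0,1,2}
'a' @ 1: {3,4}
'b' @ 2: {1,2,5}  ✓accept
'a' @ 3: {3,4}
'b' @ 4: {1,2,5}  ✓accept
'a' @ 5: {3,4}
'b' @ 6: {1,2,5}  ✓accept
end set {1,2,5} — state 1 in

Answer: ACCEPT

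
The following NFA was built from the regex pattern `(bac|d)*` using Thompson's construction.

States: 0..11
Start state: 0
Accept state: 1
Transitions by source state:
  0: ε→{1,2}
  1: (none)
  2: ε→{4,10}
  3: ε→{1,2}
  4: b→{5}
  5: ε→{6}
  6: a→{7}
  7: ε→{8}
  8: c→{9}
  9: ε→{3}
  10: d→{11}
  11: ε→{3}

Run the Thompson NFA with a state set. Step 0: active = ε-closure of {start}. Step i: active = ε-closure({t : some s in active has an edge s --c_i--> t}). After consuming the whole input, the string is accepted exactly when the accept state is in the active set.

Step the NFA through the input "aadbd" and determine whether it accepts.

Answer: REJECT

Derivation:
start: ε-closure({0}) = {0,1,2,4,10}
'a' @ 1: {}  — dead — no transitions
rest 'adbd' ignored (set empty)
end set {} — state 1 not in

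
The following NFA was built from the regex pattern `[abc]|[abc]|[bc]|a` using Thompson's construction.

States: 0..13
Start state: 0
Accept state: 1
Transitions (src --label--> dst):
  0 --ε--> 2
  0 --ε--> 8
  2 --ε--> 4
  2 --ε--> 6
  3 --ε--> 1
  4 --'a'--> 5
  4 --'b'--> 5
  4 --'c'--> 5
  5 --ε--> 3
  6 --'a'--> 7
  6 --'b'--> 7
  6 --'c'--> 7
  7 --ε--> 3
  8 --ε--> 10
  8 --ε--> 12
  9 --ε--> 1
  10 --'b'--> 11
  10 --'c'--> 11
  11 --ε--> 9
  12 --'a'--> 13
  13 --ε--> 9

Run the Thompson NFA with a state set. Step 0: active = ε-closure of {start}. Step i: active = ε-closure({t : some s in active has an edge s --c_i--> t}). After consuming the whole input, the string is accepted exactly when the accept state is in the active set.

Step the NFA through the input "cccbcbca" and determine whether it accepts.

Answer: REJECT

Trace:
S₀ = ε-closure({0}) = {0,2,4,6,8,10,12}
'c' @ 1: {1,3,5,7,9,11}  (accept∈set)
'c' @ 2: {}  — no active states
rest 'cbcbca' ignored (set empty)
final: {}; accept 1 not in set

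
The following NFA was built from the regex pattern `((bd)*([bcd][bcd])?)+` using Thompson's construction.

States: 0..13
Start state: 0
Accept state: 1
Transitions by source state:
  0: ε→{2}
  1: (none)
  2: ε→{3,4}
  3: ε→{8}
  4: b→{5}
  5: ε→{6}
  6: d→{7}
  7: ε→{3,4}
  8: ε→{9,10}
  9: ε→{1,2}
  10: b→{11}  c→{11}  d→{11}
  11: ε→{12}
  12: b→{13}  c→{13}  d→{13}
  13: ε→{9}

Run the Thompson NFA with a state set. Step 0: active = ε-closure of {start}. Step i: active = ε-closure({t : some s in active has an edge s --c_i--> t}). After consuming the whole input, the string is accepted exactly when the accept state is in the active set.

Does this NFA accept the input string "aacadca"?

initial (ε-close {0}): {0,1,2,3,4,8,9,10}
'a' @ 1: {}  — state set empty
rest 'acadca' ignored (set empty)
end set {} — state 1 not in

Answer: REJECT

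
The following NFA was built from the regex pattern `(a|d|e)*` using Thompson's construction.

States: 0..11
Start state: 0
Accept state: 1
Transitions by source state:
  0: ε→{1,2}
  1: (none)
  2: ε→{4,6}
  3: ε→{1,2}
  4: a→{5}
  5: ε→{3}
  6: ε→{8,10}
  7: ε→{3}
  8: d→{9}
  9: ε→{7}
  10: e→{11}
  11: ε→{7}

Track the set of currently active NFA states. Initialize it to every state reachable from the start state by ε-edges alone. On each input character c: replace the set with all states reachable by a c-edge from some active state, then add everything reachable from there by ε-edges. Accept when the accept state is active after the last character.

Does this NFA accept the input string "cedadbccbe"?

initial (ε-close {0}): {0,1,2,4,6,8,10}
'c' @ 1: {}  — state set empty
rest 'edadbccbe' ignored (set empty)
after full input: {}  (accept=1 not in)

Answer: REJECT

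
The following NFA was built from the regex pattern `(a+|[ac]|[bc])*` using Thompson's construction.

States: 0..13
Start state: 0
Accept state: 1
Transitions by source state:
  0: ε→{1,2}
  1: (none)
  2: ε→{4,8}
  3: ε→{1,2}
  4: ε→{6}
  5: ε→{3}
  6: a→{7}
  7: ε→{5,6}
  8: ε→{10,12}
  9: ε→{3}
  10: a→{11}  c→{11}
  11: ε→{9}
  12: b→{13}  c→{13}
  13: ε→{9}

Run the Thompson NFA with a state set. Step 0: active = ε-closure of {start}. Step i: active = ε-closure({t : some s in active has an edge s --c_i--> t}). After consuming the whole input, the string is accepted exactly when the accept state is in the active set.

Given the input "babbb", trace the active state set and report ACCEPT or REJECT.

Answer: ACCEPT

Steps:
initial (ε-close {0}): {0,1,2,4,6,8,10,12}
'b' @ 1: {1,2,3,4,6,8,9,10,12,13}  (accept∈set)
'a' @ 2: {1,2,3,4,5,6,7,8,9,10,11,12}  (accept∈set)
'b' @ 3: {1,2,3,4,6,8,9,10,12,13}  (accept∈set)
'b' @ 4: {1,2,3,4,6,8,9,10,12,13}  (accept∈set)
'b' @ 5: {1,2,3,4,6,8,9,10,12,13}  (accept∈set)
end set {1,2,3,4,6,8,9,10,12,13} — state 1 in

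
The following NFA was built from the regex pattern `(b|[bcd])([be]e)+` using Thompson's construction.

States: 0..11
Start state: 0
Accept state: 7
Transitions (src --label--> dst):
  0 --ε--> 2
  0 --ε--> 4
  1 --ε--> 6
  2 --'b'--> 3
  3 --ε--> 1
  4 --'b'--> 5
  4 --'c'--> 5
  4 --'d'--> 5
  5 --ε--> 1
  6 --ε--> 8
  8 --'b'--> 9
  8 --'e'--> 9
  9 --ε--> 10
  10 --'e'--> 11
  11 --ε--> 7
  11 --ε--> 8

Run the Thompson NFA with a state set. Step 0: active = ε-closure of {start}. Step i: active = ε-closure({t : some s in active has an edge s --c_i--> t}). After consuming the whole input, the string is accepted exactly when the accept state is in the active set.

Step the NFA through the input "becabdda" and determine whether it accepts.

Answer: REJECT

Derivation:
S₀ = ε-closure({0}) = {0,2,4}
'b' @ 1: {1,3,5,6,8}
'e' @ 2: {9,10}
'c' @ 3: {}  — state set empty
rest 'abdda' ignored (set empty)
final: {}; accept 7 not in set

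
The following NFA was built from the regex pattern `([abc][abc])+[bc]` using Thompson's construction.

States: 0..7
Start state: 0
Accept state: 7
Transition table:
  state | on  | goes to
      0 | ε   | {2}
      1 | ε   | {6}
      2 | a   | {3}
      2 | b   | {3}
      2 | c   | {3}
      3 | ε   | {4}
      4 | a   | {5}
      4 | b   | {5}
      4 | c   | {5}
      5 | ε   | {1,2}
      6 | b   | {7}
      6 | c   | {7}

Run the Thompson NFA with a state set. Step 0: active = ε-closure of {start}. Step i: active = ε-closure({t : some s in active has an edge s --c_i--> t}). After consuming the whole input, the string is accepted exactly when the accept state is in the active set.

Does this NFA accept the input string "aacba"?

initial (ε-close {0}): {0,2}
'a' @ 1: {3,4}
'a' @ 2: {1,2,5,6}
'c' @ 3: {3,4,7}  ✓accept
'b' @ 4: {1,2,5,6}
'a' @ 5: {3,4}
end set {3,4} — state 7 not in

Answer: REJECT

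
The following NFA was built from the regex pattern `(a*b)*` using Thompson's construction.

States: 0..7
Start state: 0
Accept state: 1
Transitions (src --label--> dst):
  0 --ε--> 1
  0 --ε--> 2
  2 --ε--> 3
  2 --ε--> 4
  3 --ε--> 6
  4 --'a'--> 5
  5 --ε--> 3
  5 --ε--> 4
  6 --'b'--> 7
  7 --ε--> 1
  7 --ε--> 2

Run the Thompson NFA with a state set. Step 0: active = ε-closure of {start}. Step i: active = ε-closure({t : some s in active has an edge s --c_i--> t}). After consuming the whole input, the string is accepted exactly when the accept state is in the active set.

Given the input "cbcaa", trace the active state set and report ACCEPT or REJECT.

Answer: REJECT

Steps:
initial (ε-close {0}): {0,1,2,3,4,6}
'c' @ 1: {}  — dead — no transitions
rest 'bcaa' ignored (set empty)
after full input: {}  (accept=1 not in)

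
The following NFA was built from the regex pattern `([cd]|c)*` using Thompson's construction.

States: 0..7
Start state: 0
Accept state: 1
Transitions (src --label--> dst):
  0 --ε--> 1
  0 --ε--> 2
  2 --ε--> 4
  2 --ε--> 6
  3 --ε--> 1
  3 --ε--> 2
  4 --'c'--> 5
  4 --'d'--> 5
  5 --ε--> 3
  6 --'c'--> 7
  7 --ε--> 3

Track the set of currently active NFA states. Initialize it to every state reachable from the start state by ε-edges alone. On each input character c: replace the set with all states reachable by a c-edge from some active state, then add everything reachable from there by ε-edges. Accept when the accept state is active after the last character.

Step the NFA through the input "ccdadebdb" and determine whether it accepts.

S₀ = ε-closure({0}) = {0,1,2,4,6}
'c' @ 1: {1,2,3,4,5,6,7}  (accept∈set)
'c' @ 2: {1,2,3,4,5,6,7}  (accept∈set)
'd' @ 3: {1,2,3,4,5,6}  (accept∈set)
'a' @ 4: {}  — state set empty
rest 'debdb' ignored (set empty)
after full input: {}  (accept=1 not in)

Answer: REJECT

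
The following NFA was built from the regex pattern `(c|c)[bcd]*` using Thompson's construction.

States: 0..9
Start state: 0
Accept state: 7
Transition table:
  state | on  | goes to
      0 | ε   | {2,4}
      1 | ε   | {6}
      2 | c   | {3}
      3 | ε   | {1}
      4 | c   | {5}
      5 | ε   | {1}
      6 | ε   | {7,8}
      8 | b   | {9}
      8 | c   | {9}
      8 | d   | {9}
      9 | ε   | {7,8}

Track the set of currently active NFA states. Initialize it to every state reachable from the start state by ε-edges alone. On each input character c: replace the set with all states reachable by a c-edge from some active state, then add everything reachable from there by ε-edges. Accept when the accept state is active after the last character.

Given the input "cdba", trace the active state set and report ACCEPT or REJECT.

Answer: REJECT

Derivation:
initial (ε-close {0}): {0,2,4}
'c' @ 1: {1,3,5,6,7,8}  [accepting]
'd' @ 2: {7,8,9}  [accepting]
'b' @ 3: {7,8,9}  [accepting]
'a' @ 4: {}  — no active states
final: {}; accept 7 not in set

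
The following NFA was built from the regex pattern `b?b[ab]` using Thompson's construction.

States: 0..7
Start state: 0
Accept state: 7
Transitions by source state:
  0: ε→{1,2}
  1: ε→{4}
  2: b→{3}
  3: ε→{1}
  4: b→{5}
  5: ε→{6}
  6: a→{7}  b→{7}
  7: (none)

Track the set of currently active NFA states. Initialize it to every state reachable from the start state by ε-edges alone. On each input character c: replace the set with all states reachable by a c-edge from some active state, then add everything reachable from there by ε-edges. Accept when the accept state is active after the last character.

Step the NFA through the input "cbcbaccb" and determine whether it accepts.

initial (ε-close {0}): {0,1,2,4}
'c' @ 1: {}  — no active states
rest 'bcbaccb' ignored (set empty)
end set {} — state 7 not in

Answer: REJECT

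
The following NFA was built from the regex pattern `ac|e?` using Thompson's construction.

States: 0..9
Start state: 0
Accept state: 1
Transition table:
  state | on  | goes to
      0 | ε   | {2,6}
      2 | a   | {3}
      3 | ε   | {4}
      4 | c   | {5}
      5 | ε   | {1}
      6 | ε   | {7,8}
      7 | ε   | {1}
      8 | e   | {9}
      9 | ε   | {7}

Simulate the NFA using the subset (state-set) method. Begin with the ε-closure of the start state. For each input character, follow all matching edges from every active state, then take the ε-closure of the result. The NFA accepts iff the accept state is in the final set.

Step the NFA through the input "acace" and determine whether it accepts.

Answer: REJECT

Trace:
initial (ε-close {0}): {0,1,2,6,7,8}
'a' @ 1: {3,4}
'c' @ 2: {1,5}  (accept∈set)
'a' @ 3: {}  — dead — no transitions
rest 'ce' ignored (set empty)
final: {}; accept 1 not in set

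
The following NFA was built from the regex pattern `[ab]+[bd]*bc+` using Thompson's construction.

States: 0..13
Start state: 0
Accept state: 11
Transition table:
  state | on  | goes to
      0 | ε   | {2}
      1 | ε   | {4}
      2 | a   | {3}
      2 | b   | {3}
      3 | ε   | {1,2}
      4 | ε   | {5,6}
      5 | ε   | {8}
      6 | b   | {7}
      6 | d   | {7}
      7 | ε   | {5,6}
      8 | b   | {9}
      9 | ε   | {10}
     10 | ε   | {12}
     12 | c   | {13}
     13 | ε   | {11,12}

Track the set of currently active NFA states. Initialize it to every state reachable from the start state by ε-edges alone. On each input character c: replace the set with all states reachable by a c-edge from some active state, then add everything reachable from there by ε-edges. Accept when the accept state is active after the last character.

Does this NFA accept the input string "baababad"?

S₀ = ε-closure({0}) = {0,2}
'b' @ 1: {1,2,3,4,5,6,8}
'a' @ 2: {1,2,3,4,5,6,8}
'a' @ 3: {1,2,3,4,5,6,8}
'b' @ 4: {1,2,3,4,5,6,7,8,9,10,12}
'a' @ 5: {1,2,3,4,5,6,8}
'b' @ 6: {1,2,3,4,5,6,7,8,9,10,12}
'a' @ 7: {1,2,3,4,5,6,8}
'd' @ 8: {5,6,7,8}
after full input: {5,6,7,8}  (accept=11 not in)

Answer: REJECT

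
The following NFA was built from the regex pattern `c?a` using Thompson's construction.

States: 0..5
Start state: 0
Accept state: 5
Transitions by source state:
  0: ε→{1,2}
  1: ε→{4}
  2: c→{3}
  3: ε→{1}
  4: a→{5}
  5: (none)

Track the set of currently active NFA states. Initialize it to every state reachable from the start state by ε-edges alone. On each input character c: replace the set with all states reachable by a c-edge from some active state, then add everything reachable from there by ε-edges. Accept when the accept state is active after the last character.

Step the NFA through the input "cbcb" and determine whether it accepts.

initial (ε-close {0}): {0,1,2,4}
'c' @ 1: {1,3,4}
'b' @ 2: {}  — state set empty
rest 'cb' ignored (set empty)
after full input: {}  (accept=5 not in)

Answer: REJECT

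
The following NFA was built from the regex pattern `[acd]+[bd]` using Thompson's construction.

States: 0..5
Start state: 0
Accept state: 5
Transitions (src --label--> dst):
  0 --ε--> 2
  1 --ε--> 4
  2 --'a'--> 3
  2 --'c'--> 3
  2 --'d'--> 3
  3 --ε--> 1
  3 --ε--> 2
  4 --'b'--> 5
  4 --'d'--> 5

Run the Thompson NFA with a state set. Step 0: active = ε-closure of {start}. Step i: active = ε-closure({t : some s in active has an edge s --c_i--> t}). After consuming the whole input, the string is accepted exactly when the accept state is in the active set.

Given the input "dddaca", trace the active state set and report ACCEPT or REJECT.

initial (ε-close {0}): {0,2}
'd' @ 1: {1,2,3,4}
'd' @ 2: {1,2,3,4,5}  [accepting]
'd' @ 3: {1,2,3,4,5}  [accepting]
'a' @ 4: {1,2,3,4}
'c' @ 5: {1,2,3,4}
'a' @ 6: {1,2,3,4}
final: {1,2,3,4}; accept 5 not in set

Answer: REJECT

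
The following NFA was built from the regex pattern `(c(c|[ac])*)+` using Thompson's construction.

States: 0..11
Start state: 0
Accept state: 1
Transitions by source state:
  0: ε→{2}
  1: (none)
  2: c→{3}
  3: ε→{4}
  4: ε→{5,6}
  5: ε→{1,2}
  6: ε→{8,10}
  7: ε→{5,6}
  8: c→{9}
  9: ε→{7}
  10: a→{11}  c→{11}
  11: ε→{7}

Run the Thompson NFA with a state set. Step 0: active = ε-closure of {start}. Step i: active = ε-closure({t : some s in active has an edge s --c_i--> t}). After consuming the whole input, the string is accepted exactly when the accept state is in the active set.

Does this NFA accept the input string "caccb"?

Answer: REJECT

Derivation:
initial (ε-close {0}): {0,2}
'c' @ 1: {1,2,3,4,5,6,8,10}  [accepting]
'a' @ 2: {1,2,5,6,7,8,10,11}  [accepting]
'c' @ 3: {1,2,3,4,5,6,7,8,9,10,11}  [accepting]
'c' @ 4: {1,2,3,4,5,6,7,8,9,10,11}  [accepting]
'b' @ 5: {}  — dead — no transitions
final: {}; accept 1 not in set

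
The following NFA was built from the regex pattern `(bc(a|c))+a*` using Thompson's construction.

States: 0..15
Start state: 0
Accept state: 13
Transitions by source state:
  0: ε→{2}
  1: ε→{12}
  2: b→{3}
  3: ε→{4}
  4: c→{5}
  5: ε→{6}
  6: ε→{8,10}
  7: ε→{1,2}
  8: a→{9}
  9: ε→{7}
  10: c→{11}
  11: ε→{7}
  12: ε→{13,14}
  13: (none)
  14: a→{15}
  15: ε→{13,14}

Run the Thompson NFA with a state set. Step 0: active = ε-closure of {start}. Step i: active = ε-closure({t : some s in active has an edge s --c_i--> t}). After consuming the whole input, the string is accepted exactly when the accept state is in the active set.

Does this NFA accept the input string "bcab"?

initial (ε-close {0}): {0,2}
'b' @ 1: {3,4}
'c' @ 2: {5,6,8,10}
'a' @ 3: {1,2,7,9,12,13,14}  ✓accept
'b' @ 4: {3,4}
end set {3,4} — state 13 not in

Answer: REJECT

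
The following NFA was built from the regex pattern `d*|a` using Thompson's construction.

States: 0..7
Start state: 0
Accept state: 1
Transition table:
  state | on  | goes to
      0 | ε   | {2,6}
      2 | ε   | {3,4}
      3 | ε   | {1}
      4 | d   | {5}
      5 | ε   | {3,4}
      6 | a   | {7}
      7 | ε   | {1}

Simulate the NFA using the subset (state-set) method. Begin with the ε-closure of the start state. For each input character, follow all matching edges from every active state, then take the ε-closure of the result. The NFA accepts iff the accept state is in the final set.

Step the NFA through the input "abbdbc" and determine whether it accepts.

Answer: REJECT

Steps:
start: ε-closure({0}) = {0,1,2,3,4,6}
'a' @ 1: {1,7}  ✓accept
'b' @ 2: {}  — dead — no transitions
rest 'bdbc' ignored (set empty)
after full input: {}  (accept=1 not in)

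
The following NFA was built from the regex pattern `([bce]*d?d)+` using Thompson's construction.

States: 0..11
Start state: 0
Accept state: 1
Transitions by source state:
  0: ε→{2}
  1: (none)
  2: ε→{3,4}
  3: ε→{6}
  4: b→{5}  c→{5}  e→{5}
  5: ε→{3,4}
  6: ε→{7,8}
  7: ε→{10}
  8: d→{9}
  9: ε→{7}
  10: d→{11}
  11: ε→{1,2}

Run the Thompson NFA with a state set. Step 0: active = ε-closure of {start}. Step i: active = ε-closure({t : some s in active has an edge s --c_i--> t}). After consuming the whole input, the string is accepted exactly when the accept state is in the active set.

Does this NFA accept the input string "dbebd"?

Answer: ACCEPT

Trace:
initial (ε-close {0}): {0,2,3,4,6,7,8,10}
'd' @ 1: {1,2,3,4,6,7,8,9,10,11}  ✓accept
'b' @ 2: {3,4,5,6,7,8,10}
'e' @ 3: {3,4,5,6,7,8,10}
'b' @ 4: {3,4,5,6,7,8,10}
'd' @ 5: {1,2,3,4,6,7,8,9,10,11}  ✓accept
final: {1,2,3,4,6,7,8,9,10,11}; accept 1 in set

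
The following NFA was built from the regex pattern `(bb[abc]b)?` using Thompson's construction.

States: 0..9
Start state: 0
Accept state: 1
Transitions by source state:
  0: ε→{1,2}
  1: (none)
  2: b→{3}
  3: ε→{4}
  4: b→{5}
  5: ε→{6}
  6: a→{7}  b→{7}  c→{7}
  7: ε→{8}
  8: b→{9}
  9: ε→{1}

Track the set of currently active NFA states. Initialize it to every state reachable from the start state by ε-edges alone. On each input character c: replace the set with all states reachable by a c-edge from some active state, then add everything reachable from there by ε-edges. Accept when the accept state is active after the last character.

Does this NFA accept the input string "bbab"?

start: ε-closure({0}) = {0,1,2}
'b' @ 1: {3,4}
'b' @ 2: {5,6}
'a' @ 3: {7,8}
'b' @ 4: {1,9}  [accepting]
end set {1,9} — state 1 in

Answer: ACCEPT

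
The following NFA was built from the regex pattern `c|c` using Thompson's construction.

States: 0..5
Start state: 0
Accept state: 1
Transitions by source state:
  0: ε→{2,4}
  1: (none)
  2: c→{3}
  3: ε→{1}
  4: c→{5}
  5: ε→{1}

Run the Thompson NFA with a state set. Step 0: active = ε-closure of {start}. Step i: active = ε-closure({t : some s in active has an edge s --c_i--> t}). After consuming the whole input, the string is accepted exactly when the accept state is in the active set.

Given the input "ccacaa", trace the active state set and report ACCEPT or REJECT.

Answer: REJECT

Trace:
S₀ = ε-closure({0}) = {0,2,4}
'c' @ 1: {1,3,5}  ✓accept
'c' @ 2: {}  — dead — no transitions
rest 'acaa' ignored (set empty)
final: {}; accept 1 not in set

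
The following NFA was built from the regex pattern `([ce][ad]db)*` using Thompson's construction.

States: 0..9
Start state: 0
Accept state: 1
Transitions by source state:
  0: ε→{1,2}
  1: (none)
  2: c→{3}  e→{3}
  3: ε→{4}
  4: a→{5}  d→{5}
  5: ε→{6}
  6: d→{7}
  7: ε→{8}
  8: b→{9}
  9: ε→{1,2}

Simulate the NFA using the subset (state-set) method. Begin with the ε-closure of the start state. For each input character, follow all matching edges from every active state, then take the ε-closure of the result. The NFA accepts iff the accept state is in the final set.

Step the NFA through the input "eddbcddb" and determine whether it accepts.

start: ε-closure({0}) = {0,1,2}
'e' @ 1: {3,4}
'd' @ 2: {5,6}
'd' @ 3: {7,8}
'b' @ 4: {1,2,9}  ✓accept
'c' @ 5: {3,4}
'd' @ 6: {5,6}
'd' @ 7: {7,8}
'b' @ 8: {1,2,9}  ✓accept
final: {1,2,9}; accept 1 in set

Answer: ACCEPT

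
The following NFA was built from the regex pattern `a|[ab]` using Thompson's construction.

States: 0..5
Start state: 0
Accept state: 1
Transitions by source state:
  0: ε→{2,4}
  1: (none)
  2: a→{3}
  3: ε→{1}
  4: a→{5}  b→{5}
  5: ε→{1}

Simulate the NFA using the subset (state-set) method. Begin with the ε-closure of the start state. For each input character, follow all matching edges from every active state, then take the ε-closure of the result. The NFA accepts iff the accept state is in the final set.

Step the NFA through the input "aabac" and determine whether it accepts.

Answer: REJECT

Derivation:
start: ε-closure({0}) = {0,2,4}
'a' @ 1: {1,3,5}  (accept∈set)
'a' @ 2: {}  — state set empty
rest 'bac' ignored (set empty)
after full input: {}  (accept=1 not in)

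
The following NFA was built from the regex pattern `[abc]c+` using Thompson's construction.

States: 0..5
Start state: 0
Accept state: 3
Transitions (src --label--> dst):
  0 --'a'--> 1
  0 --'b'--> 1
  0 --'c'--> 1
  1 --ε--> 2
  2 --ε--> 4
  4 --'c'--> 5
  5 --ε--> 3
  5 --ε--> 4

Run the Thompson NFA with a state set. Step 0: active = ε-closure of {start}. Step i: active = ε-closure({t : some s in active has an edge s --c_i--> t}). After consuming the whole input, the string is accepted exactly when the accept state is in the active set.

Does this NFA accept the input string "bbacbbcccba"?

Answer: REJECT

Derivation:
start: ε-closure({0}) = {0}
'b' @ 1: {1,2,4}
'b' @ 2: {}  — state set empty
rest 'acbbcccba' ignored (set empty)
final: {}; accept 3 not in set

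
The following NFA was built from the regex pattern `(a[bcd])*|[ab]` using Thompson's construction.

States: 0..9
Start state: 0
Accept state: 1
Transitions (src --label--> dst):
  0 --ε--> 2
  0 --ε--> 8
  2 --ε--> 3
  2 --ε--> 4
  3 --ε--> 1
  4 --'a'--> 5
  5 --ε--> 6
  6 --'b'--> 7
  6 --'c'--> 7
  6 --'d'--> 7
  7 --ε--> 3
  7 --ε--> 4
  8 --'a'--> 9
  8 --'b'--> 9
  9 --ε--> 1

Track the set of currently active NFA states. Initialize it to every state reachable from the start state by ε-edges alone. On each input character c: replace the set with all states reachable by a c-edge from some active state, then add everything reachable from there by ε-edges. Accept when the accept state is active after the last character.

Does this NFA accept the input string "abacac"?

S₀ = ε-closure({0}) = {0,1,2,3,4,8}
'a' @ 1: {1,5,6,9}  ✓accept
'b' @ 2: {1,3,4,7}  ✓accept
'a' @ 3: {5,6}
'c' @ 4: {1,3,4,7}  ✓accept
'a' @ 5: {5,6}
'c' @ 6: {1,3,4,7}  ✓accept
after full input: {1,3,4,7}  (accept=1 in)

Answer: ACCEPT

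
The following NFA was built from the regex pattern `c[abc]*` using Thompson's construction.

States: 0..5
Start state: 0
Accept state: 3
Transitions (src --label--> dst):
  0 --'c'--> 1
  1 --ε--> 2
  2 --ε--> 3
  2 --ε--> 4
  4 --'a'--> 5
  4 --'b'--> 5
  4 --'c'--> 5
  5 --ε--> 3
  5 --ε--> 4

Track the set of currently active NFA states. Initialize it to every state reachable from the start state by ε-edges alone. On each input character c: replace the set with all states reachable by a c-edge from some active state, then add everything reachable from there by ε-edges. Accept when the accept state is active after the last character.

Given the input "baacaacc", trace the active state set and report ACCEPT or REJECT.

start: ε-closure({0}) = {0}
'b' @ 1: {}  — state set empty
rest 'aacaacc' ignored (set empty)
final: {}; accept 3 not in set

Answer: REJECT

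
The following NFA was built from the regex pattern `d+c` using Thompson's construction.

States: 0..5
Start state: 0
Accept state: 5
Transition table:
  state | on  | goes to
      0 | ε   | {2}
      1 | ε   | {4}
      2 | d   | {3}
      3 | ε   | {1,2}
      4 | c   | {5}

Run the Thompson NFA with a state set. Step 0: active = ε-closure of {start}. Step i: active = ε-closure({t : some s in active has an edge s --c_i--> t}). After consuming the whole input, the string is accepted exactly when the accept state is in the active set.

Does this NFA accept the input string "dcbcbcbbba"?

Answer: REJECT

Steps:
start: ε-closure({0}) = {0,2}
'd' @ 1: {1,2,3,4}
'c' @ 2: {5}  ✓accept
'b' @ 3: {}  — state set empty
rest 'cbcbbba' ignored (set empty)
final: {}; accept 5 not in set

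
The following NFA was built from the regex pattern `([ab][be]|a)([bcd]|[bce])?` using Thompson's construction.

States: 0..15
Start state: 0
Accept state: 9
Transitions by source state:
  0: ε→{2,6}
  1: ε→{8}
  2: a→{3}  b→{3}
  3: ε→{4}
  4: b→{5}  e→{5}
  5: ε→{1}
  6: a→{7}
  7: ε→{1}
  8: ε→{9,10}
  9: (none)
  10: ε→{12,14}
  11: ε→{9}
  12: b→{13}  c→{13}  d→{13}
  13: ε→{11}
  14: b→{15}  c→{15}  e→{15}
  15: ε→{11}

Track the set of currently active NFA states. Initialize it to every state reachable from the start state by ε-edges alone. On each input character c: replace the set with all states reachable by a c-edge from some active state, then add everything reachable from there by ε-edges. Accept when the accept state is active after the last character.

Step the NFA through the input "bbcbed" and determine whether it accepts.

initial (ε-close {0}): {0,2,6}
'b' @ 1: {3,4}
'b' @ 2: {1,5,8,9,10,12,14}  (accept∈set)
'c' @ 3: {9,11,13,15}  (accept∈set)
'b' @ 4: {}  — no active states
rest 'ed' ignored (set empty)
final: {}; accept 9 not in set

Answer: REJECT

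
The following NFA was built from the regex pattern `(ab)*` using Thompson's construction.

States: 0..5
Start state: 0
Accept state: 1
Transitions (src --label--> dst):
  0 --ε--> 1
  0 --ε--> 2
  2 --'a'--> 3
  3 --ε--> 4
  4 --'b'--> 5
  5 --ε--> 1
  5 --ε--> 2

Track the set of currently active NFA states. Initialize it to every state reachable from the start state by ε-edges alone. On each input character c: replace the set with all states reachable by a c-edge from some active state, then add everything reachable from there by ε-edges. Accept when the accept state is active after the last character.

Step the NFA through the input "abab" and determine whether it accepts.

S₀ = ε-closure({0}) = {0,1,2}
'a' @ 1: {3,4}
'b' @ 2: {1,2,5}  ✓accept
'a' @ 3: {3,4}
'b' @ 4: {1,2,5}  ✓accept
after full input: {1,2,5}  (accept=1 in)

Answer: ACCEPT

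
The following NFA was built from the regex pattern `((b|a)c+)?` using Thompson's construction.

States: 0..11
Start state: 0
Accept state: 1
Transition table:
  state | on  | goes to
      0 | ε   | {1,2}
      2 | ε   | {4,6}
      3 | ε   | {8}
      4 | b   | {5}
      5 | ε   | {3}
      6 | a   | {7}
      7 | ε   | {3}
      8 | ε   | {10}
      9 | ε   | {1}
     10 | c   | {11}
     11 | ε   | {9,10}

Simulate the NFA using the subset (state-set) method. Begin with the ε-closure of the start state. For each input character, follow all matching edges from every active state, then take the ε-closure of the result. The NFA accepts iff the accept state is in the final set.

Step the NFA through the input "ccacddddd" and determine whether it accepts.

Answer: REJECT

Derivation:
start: ε-closure({0}) = {0,1,2,4,6}
'c' @ 1: {}  — state set empty
rest 'cacddddd' ignored (set empty)
end set {} — state 1 not in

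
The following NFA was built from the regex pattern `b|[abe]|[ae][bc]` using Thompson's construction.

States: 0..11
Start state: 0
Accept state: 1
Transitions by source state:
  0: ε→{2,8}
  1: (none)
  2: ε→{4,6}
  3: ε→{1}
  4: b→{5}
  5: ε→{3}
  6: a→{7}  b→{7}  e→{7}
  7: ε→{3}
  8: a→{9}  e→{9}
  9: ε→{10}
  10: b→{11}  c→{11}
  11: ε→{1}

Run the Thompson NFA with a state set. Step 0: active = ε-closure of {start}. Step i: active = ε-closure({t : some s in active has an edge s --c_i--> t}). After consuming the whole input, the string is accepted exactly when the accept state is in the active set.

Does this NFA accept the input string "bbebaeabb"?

initial (ε-close {0}): {0,2,4,6,8}
'b' @ 1: {1,3,5,7}  ✓accept
'b' @ 2: {}  — state set empty
rest 'ebaeabb' ignored (set empty)
after full input: {}  (accept=1 not in)

Answer: REJECT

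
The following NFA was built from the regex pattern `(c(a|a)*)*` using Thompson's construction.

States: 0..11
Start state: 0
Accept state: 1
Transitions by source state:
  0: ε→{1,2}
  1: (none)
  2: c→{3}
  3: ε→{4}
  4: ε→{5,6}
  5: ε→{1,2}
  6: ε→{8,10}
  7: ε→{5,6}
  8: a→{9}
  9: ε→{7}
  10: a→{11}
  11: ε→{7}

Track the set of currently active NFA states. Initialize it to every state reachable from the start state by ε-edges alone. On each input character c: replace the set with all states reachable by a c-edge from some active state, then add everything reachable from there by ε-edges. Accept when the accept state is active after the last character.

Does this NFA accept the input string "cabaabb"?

Answer: REJECT

Trace:
initial (ε-close {0}): {0,1,2}
'c' @ 1: {1,2,3,4,5,6,8,10}  ✓accept
'a' @ 2: {1,2,5,6,7,8,9,10,11}  ✓accept
'b' @ 3: {}  — state set empty
rest 'aabb' ignored (set empty)
after full input: {}  (accept=1 not in)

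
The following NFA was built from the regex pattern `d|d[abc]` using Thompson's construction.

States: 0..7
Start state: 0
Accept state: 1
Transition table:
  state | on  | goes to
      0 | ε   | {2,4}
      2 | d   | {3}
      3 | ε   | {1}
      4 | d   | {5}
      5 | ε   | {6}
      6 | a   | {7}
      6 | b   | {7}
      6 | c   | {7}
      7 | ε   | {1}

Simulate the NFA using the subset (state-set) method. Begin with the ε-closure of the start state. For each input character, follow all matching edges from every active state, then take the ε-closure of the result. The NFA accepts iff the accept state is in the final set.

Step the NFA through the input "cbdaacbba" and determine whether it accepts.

Answer: REJECT

Derivation:
start: ε-closure({0}) = {0,2,4}
'c' @ 1: {}  — dead — no transitions
rest 'bdaacbba' ignored (set empty)
after full input: {}  (accept=1 not in)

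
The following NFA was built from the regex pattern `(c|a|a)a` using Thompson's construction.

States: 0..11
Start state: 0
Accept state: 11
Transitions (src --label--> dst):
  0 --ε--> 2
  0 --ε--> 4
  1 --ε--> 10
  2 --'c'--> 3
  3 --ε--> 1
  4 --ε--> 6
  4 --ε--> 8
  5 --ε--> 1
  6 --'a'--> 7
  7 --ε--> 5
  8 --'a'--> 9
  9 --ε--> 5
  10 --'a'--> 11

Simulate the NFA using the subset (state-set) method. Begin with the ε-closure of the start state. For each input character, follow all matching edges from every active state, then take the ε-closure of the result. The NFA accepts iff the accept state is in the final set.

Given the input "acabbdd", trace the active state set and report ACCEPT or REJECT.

Answer: REJECT

Derivation:
initial (ε-close {0}): {0,2,4,6,8}
'a' @ 1: {1,5,7,9,10}
'c' @ 2: {}  — state set empty
rest 'abbdd' ignored (set empty)
after full input: {}  (accept=11 not in)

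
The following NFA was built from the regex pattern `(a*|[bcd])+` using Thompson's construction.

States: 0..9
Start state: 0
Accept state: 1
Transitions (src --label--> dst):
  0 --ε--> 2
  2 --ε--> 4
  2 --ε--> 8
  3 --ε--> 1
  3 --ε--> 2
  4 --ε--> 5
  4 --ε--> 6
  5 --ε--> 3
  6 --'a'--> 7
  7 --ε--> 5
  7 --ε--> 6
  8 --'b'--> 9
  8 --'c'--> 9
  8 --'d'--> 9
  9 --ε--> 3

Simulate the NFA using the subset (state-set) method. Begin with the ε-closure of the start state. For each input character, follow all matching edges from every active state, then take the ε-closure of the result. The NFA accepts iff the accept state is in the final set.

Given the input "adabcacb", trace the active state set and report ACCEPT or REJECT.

Answer: ACCEPT

Steps:
initial (ε-close {0}): {0,1,2,3,4,5,6,8}
'a' @ 1: {1,2,3,4,5,6,7,8}  ✓accept
'd' @ 2: {1,2,3,4,5,6,8,9}  ✓accept
'a' @ 3: {1,2,3,4,5,6,7,8}  ✓accept
'b' @ 4: {1,2,3,4,5,6,8,9}  ✓accept
'c' @ 5: {1,2,3,4,5,6,8,9}  ✓accept
'a' @ 6: {1,2,3,4,5,6,7,8}  ✓accept
'c' @ 7: {1,2,3,4,5,6,8,9}  ✓accept
'b' @ 8: {1,2,3,4,5,6,8,9}  ✓accept
end set {1,2,3,4,5,6,8,9} — state 1 in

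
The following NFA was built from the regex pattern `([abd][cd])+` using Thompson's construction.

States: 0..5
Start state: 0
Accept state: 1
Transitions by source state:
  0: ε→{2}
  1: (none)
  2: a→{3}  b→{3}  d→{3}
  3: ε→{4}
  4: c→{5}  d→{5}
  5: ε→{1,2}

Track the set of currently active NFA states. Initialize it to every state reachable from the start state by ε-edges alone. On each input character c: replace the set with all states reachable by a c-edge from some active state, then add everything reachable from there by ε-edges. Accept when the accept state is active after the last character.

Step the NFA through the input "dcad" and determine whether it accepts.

Answer: ACCEPT

Steps:
start: ε-closure({0}) = {0,2}
'd' @ 1: {3,4}
'c' @ 2: {1,2,5}  (accept∈set)
'a' @ 3: {3,4}
'd' @ 4: {1,2,5}  (accept∈set)
end set {1,2,5} — state 1 in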